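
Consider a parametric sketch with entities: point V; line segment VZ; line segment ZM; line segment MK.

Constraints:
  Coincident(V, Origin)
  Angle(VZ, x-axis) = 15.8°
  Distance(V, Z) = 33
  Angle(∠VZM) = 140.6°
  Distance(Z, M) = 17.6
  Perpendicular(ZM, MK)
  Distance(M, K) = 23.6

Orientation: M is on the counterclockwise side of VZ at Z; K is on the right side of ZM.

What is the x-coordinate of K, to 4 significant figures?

61.18

V is at the origin; VZ runs at 15.8° with length 33.0, so Z = 33.0·(cos 15.8°, sin 15.8°) = (31.75, 8.985). ∠VZM = 140.6°, so ZM runs at 15.8° + (180° − 140.6°) = 55.20° from the x-axis; with |ZM| = 17.6, M = Z + 17.6·(cos 55.20°, sin 55.20°) = (41.80, 23.44). The perpendicularity gives MK at right angles to ZM; with |MK| = 23.6 on the right of ZM, K = M + 23.6·(0.8211, -0.5707) = (61.18, 9.969). So K.x = 61.18.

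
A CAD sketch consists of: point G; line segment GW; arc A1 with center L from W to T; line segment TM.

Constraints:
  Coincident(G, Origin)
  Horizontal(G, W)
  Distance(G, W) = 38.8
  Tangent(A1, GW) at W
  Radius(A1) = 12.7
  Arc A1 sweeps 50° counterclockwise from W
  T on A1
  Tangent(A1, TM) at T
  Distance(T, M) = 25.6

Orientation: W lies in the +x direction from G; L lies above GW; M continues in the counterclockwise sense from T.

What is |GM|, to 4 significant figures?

69.33

On A1, W sits at bearing -90° from L; a 50° counterclockwise sweep puts T at bearing -40°, so T = L + 12.7·(cos -40°, sin -40°) = (48.53, 4.537). Tangency of A1 to TM means the radius LT is perpendicular to TM, so TM runs along (−sin -40°, cos -40°); with |TM| = 25.6, M = (64.98, 24.15). Then |GM| = |M − G| = 69.33.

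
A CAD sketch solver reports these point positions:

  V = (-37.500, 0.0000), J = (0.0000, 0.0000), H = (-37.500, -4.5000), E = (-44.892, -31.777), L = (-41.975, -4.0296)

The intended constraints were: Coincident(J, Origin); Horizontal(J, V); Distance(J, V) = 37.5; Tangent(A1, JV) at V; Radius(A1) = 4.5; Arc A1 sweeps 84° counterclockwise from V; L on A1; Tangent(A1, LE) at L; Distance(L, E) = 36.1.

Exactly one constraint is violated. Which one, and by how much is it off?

Distance(L, E) = 36.1 — off by 8.20.

J = (0.00, 0.00) ✓; J.y = 0.00, V.y = 0.00 ✓; |JV| = 37.50 ✓; ∠(HV, VJ) = 90.00° ✓; |HV| = 4.500 ✓; bearing(H→L) − bearing(H→V) = 84.00° ✓; |HL| = 4.500 ✓; ∠(HL, LE) = 90.00° ✓; |LE| = 27.90 ✗.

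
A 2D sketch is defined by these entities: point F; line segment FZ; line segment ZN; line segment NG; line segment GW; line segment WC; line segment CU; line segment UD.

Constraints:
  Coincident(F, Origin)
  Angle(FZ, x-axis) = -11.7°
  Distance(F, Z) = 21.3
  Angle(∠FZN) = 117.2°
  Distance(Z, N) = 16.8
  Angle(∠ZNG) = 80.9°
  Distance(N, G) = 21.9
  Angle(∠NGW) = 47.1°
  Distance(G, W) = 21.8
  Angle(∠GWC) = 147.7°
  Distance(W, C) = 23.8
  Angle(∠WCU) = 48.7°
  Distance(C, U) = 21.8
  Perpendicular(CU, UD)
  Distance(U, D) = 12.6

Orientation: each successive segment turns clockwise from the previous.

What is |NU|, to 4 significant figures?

6.721

F is at the origin; FZ runs at -11.7° with length 21.3, so Z = (20.86, -4.319). ∠FZN = 117.2° gives ZN at -74.50° from the x-axis; with |ZN| = 16.8, N = (25.35, -20.51). ∠ZNG = 80.9° gives NG at -173.6° from the x-axis; with |NG| = 21.9, G = (3.584, -22.95). ∠NGW = 47.1° gives GW at 53.50° from the x-axis; with |GW| = 21.8, W = (16.55, -5.425). ∠GWC = 147.7° gives WC at 21.20° from the x-axis; with |WC| = 23.8, C = (38.74, 3.181). ∠WCU = 48.7° gives CU at -110.1° from the x-axis; with |CU| = 21.8, U = (31.25, -17.29). Then |NU| = |U − N| = 6.721.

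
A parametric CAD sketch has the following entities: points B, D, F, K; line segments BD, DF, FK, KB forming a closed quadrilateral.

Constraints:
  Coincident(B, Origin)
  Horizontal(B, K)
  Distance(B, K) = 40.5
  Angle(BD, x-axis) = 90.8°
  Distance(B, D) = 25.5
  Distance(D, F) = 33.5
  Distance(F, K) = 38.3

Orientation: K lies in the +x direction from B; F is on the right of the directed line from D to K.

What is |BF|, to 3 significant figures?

8.39

B is at the origin; B and K share the same y with |BK| = 40.5 and K in +x, so K = (40.5, 0). BD runs at 90.8° with |BD| = 25.5, so D = (-0.356, 25.5). F is determined by |DF| = 33.5 and |FK| = 38.3 together: it lies at the intersection of circle(D, 33.5) and circle(K, 38.3). With |DK| = 48.2, the foot of the radical line on DK is 20.5 from D and the perpendicular offset is √(33.5² − 20.5²) = 26.5. Taking the right-of-DK solution: F = (3.01, -7.83).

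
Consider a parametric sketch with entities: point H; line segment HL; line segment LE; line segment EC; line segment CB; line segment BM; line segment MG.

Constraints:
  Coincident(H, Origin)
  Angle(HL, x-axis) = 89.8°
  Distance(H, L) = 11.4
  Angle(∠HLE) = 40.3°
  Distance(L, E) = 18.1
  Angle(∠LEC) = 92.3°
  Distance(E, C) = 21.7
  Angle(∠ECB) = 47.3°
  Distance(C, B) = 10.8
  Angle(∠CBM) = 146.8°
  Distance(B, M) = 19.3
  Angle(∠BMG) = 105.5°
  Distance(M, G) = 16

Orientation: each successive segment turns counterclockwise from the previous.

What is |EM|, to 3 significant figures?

13.4

∠ECB = 47.3° gives CB at 89.9° from the x-axis; with |CB| = 10.8, B = (4.23, -6.31). ∠CBM = 146.8° gives BM at 123° from the x-axis; with |BM| = 19.3, M = (-6.31, 9.86). Then |EM| = |M − E| = 13.4.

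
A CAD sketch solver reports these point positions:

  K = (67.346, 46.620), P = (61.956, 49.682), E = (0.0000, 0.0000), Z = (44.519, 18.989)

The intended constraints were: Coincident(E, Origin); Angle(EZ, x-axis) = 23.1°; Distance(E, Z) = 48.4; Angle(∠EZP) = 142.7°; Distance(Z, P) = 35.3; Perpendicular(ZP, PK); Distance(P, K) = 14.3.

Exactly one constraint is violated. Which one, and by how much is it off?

Distance(P, K) = 14.3 — off by 8.10.

E = (0.00, 0.00) ✓; EZ at 23.10° ✓; |EZ| = 48.40 ✓; ∠EZP = 142.7° ✓; |ZP| = 35.30 ✓; ∠(ZP, PK) = 90.00° ✓; |PK| = 6.199 ✗.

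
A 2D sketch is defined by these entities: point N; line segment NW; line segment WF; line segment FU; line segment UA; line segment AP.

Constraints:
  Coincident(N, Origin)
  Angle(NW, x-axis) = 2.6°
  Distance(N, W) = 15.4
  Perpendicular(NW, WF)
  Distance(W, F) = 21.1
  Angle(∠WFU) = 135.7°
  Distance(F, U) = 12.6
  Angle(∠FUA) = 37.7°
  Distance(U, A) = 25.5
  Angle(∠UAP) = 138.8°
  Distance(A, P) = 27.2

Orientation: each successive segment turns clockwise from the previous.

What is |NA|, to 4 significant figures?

10.67

N is at the origin; NW runs at 2.6° with length 15.4, so W = (15.38, 0.6986). The perpendicularity gives WF at right angles to NW, so WF runs at -87.40°; with |WF| = 21.1, F = (16.34, -20.38). ∠WFU = 135.7° gives FU at -131.7° from the x-axis; with |FU| = 12.6, U = (7.959, -29.79). ∠FUA = 37.7° gives UA at 86.00° from the x-axis; with |UA| = 25.5, A = (9.738, -4.349). Then |NA| = |A − N| = 10.67.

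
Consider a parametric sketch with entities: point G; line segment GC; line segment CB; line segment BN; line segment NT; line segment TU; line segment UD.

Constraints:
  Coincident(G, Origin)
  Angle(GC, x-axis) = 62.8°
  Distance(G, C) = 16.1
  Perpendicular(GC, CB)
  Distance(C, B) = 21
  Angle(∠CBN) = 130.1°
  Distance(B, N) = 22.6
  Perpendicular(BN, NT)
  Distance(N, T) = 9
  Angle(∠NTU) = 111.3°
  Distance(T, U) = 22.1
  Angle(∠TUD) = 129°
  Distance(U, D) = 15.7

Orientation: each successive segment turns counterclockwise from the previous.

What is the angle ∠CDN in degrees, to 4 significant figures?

120.7°

G is at the origin; GC runs at 62.8° with length 16.1, so C = (7.359, 14.32). The perpendicularity gives CB at right angles to GC, so CB runs at 152.8°; with |CB| = 21.0, B = (-11.32, 23.92). ∠CBN = 130.1° gives BN at -157.3° from the x-axis; with |BN| = 22.6, N = (-32.17, 15.20). The perpendicularity gives NT at right angles to BN, so NT runs at -67.30°; with |NT| = 9.0, T = (-28.69, 6.894). ∠NTU = 111.3° gives TU at 1.400° from the x-axis; with |TU| = 22.1, U = (-6.601, 7.434). ∠TUD = 129.0° gives UD at 52.40° from the x-axis; with |UD| = 15.7, D = (2.978, 19.87). Then cos ∠CDN = DC·DN / (|DC||DN|), giving 120.7°.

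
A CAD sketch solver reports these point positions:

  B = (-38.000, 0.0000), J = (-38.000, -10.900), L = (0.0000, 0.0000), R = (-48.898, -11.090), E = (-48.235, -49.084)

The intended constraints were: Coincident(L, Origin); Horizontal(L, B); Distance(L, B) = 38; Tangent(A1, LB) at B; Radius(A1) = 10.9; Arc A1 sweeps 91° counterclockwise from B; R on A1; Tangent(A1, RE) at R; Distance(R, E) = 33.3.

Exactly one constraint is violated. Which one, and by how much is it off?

Distance(R, E) = 33.3 — off by 4.70.

L = (0.00, 0.00) ✓; L.y = 0.00, B.y = 0.00 ✓; |LB| = 38.00 ✓; ∠(JB, BL) = 90.00° ✓; |JB| = 10.90 ✓; bearing(J→R) − bearing(J→B) = 91.00° ✓; |JR| = 10.90 ✓; ∠(JR, RE) = 90.00° ✓; |RE| = 38.00 ✗.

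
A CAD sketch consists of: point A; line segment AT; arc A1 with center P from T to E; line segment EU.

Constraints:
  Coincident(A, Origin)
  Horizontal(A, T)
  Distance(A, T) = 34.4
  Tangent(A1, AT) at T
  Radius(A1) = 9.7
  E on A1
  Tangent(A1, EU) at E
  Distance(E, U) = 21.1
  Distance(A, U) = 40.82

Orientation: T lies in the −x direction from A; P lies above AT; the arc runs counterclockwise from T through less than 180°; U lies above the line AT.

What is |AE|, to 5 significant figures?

26.793

A is at the origin; AT is horizontal with |AT| = 34.4 and T on the −x side, so T = (-34.400, 0.0000). Tangency of A1 to AT means the radius PT is perpendicular to AT, so P = T + (0, 9.7) = (-34.400, 9.7000). Since PE ⟂ EU (tangency), |PU| = √(9.7² + 21.1²) = 23.223 regardless of where E sits on A1. So U lies on both circle(A, 40.82) and circle(P, 23.223); the above-AT intersection is U = (-26.097, 31.388). E is the foot of the tangent from U: E = (-24.721, 10.333).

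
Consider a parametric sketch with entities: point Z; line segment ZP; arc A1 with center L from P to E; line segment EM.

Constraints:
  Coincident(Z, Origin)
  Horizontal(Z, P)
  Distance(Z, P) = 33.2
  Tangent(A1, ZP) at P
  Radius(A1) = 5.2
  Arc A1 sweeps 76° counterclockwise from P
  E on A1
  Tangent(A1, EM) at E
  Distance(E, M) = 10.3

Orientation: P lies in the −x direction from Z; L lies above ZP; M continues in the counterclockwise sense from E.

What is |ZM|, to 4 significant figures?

29.20

On A1, P sits at bearing -90° from L; a 76° counterclockwise sweep puts E at bearing -14°, so E = L + 5.2·(cos -14°, sin -14°) = (-28.15, 3.942). Since A1 is tangent to EM there, LE ⟂ EM, so EM runs along (−sin -14°, cos -14°); with |EM| = 10.3, M = (-25.66, 13.94). Then |ZM| = |M − Z| = 29.20.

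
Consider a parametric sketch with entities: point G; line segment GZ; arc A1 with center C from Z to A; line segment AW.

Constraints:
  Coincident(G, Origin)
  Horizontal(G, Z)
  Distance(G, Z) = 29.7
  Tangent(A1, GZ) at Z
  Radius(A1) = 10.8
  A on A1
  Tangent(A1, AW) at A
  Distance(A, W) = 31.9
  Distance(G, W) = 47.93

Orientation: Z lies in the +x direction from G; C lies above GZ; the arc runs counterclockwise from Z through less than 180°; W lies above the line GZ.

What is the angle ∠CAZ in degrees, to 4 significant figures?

27.87°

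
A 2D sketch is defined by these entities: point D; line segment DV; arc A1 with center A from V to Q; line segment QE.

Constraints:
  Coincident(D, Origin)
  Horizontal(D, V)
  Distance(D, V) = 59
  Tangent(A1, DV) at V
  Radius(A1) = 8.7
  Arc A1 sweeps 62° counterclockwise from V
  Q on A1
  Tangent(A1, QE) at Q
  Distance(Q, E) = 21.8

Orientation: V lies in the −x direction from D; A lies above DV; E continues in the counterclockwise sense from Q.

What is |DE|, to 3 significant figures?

47.5

D is at the origin; D and V share the same y with |DV| = 59.0 and V on the −x side, so V = (-59.0, 0.00). The tangent condition forces AV to be normal to DV, so A = V + (0, 8.7) = (-59.0, 8.70). On A1, V sits at bearing -90° from A; a 62° counterclockwise sweep puts Q at bearing -28°, so Q = A + 8.7·(cos -28°, sin -28°) = (-51.3, 4.62). A1 meets QE tangentially, so AQ is at right angles to QE, so QE runs along (−sin -28°, cos -28°); with |QE| = 21.8, E = (-41.1, 23.9). Then |DE| = |E − D| = 47.5.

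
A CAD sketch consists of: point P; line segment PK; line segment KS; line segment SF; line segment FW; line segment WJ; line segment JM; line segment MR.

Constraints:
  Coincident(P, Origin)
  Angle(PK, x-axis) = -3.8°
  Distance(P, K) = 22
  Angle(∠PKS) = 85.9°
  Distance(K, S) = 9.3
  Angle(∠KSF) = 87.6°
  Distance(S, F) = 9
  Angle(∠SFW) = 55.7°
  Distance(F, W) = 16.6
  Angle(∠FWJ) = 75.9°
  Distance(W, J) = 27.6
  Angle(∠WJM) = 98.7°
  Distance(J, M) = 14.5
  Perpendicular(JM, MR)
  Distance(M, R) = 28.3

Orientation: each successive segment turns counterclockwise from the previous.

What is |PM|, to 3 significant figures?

40.3

P is at the origin; PK runs at -3.8° with length 22.0, so K = (22.0, -1.46). ∠PKS = 85.9° gives KS at 90.3° from the x-axis; with |KS| = 9.3, S = (21.9, 7.84). ∠KSF = 87.6° gives SF at -177° from the x-axis; with |SF| = 9.0, F = (12.9, 7.42). ∠SFW = 55.7° gives FW at -53.0° from the x-axis; with |FW| = 16.6, W = (22.9, -5.84). ∠FWJ = 75.9° gives WJ at 51.1° from the x-axis; with |WJ| = 27.6, J = (40.2, 15.6). ∠WJM = 98.7° gives JM at 132° from the x-axis; with |JM| = 14.5, M = (30.5, 26.3). Then |PM| = |M − P| = 40.3.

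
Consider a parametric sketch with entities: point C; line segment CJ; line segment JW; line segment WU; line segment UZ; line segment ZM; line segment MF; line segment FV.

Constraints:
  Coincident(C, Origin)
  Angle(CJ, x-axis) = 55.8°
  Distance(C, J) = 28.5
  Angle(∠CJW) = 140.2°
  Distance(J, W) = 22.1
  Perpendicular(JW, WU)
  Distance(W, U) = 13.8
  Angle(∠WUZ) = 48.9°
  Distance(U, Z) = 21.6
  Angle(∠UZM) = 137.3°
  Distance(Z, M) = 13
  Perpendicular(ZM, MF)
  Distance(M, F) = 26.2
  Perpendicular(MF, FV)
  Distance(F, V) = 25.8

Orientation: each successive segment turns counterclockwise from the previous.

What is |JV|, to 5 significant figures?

34.582

C is at the origin; CJ runs at 55.8° with length 28.5, so J = (16.019, 23.572). ∠CJW = 140.2° gives JW at 95.600° from the x-axis; with |JW| = 22.1, W = (13.863, 45.566). JW ⟂ WU, so WU runs at -174.40°; with |WU| = 13.8, U = (0.12866, 44.220). ∠WUZ = 48.9° gives UZ at -43.300° from the x-axis; with |UZ| = 21.6, Z = (15.849, 29.406). ∠UZM = 137.3° gives ZM at -0.60000° from the x-axis; with |ZM| = 13.0, M = (28.848, 29.270). ZM is perpendicular to MF, so MF runs at 89.400°; with |MF| = 26.2, F = (29.122, 55.468). MF is perpendicular to FV, so FV runs at 179.40°; with |FV| = 25.8, V = (3.3236, 55.739). Then |JV| = |V − J| = 34.582.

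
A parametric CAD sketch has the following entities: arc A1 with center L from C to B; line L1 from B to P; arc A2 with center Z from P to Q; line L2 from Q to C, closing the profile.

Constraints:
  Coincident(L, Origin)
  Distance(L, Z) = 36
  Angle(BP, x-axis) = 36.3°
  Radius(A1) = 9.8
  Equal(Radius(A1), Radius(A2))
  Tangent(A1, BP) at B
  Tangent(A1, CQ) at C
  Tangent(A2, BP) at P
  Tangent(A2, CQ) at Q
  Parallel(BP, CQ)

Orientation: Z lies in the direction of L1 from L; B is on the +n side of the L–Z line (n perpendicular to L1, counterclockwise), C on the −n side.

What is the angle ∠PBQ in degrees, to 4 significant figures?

28.57°

The slot axis is L1's direction at 36.3°, so u = (cos 36.3°, sin 36.3°) = (0.8059, 0.5920) and n = (−sin 36.3°, cos 36.3°) = (-0.5920, 0.8059). L is at the origin and Z lies 36.0 along u from L, so Z = 36.0·u = (29.01, 21.31). Tangency of A1 to both parallel lines with radius 9.8 puts B and C at L ± 9.8·n: B = (-5.802, 7.898), C = (5.802, -7.898). Equal radii place P and Q the same way about Z: P = Z + 9.8·n = (23.21, 29.21), Q = Z − 9.8·n = (34.82, 13.41). Then cos ∠PBQ = BP·BQ / (|BP||BQ|), giving 28.57°.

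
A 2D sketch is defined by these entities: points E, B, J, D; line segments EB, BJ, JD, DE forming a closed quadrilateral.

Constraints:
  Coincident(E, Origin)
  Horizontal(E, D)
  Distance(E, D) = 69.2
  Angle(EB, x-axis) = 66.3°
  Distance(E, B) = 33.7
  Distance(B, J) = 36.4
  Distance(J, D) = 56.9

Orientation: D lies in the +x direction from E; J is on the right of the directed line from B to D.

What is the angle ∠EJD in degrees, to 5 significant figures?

150.68°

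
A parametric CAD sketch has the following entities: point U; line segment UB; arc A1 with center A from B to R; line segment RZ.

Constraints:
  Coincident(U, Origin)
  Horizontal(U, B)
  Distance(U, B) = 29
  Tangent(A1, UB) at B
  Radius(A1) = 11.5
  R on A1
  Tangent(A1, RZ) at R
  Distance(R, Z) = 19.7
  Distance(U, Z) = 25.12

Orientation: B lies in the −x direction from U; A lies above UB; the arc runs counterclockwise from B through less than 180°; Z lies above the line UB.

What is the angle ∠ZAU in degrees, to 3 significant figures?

52.7°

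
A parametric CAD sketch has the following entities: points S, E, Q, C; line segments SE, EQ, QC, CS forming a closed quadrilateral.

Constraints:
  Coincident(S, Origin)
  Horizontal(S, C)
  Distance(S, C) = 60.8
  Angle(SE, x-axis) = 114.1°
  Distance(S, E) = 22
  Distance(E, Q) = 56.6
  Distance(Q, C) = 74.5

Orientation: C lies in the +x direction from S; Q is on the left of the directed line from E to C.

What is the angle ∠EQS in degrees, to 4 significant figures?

15.97°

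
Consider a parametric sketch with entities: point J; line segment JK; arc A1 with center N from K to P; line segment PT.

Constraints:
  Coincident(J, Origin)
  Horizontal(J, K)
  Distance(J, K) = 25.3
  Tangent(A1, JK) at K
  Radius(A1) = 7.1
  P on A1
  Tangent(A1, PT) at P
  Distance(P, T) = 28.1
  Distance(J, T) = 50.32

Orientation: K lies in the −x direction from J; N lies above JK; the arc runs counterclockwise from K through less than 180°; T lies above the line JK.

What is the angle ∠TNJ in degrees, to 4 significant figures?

131.1°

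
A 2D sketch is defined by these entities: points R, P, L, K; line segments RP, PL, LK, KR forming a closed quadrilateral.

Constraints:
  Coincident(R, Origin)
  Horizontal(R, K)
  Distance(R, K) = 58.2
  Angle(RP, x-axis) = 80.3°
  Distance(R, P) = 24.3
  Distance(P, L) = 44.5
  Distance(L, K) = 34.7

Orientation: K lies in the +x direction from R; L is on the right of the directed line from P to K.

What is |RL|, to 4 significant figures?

30.29

Checks: |PL| = 44.50 ✓; |LK| = 34.70 ✓.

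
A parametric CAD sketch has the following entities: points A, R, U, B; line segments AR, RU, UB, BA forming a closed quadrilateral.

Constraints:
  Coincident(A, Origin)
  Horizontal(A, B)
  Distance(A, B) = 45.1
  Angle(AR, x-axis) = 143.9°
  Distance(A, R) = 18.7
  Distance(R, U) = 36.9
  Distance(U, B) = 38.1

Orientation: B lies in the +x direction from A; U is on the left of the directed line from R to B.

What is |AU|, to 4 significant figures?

32.51

Checks: |RU| = 36.90 ✓; |UB| = 38.10 ✓.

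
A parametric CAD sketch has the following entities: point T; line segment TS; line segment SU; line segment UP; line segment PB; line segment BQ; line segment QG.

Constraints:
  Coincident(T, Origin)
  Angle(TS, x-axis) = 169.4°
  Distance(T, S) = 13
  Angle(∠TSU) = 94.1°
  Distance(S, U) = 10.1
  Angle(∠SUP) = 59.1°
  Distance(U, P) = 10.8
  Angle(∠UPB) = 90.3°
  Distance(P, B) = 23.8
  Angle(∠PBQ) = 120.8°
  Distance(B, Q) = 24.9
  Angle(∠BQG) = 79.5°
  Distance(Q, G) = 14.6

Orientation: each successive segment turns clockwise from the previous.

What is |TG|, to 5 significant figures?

38.111

T is at the origin; TS runs at 169.4° with length 13.0, so S = (-12.778, 2.3914). ∠TSU = 94.1° gives SU at 83.500° from the x-axis; with |SU| = 10.1, U = (-11.635, 12.426). ∠SUP = 59.1° gives UP at -37.400° from the x-axis; with |UP| = 10.8, P = (-3.0551, 5.8668). ∠UPB = 90.3° gives PB at -127.10° from the x-axis; with |PB| = 23.8, B = (-17.411, -13.116). ∠PBQ = 120.8° gives BQ at 173.70° from the x-axis; with |BQ| = 24.9, Q = (-42.161, -10.383). ∠BQG = 79.5° gives QG at 73.200° from the x-axis; with |QG| = 14.6, G = (-37.941, 3.5935). Then |TG| = |G − T| = 38.111.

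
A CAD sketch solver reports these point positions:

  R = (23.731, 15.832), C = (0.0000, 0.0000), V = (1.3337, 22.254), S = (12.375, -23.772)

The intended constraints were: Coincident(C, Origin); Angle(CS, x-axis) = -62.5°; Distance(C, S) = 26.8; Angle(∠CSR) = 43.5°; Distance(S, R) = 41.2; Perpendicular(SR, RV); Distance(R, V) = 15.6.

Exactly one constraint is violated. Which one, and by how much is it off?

Distance(R, V) = 15.6 — off by 7.70.

C = (0.00, 0.00) ✓; CS at -62.50° ✓; |CS| = 26.80 ✓; ∠CSR = 43.50° ✓; |SR| = 41.20 ✓; ∠(SR, RV) = 90.00° ✓; |RV| = 23.30 ✗.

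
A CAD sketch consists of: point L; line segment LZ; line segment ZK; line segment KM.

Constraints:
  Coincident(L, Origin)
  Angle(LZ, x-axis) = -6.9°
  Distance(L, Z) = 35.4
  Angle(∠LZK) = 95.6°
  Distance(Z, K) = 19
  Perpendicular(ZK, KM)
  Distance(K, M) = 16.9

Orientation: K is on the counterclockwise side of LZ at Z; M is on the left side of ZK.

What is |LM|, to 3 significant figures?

29.0

L is at the origin; LZ runs at -6.9° with length 35.4, so Z = 35.4·(cos -6.9°, sin -6.9°) = (35.1, -4.25). ∠LZK = 95.6°, so ZK runs at -6.9° + (180° − 95.6°) = 77.5° from the x-axis; with |ZK| = 19.0, K = Z + 19.0·(cos 77.5°, sin 77.5°) = (39.3, 14.3). ZK ⟂ KM; with |KM| = 16.9 on the left of ZK, M = K + 16.9·(-0.976, 0.216) = (22.8, 18.0). Then |LM| = |M − L| = 29.0.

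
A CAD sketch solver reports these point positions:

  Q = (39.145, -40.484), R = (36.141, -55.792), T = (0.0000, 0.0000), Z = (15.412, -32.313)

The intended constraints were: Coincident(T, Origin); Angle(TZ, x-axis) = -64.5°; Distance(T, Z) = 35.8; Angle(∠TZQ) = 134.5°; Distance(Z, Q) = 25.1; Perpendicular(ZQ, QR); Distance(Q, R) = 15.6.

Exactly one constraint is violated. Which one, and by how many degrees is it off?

Perpendicular(ZQ, QR) — off by 7.90°.

T = (0.00, 0.00) ✓; TZ at -64.50° ✓; |TZ| = 35.80 ✓; ∠TZQ = 134.5° ✓; |ZQ| = 25.10 ✓; ∠(ZQ, QR) = 82.10° ✗; |QR| = 15.60 ✓.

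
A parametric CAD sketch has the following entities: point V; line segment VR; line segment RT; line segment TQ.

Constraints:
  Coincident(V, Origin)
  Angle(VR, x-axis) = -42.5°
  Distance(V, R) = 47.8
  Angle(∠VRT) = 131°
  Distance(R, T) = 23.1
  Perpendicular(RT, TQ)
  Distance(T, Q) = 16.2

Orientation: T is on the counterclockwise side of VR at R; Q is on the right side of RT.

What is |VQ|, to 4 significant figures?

75.49

V is at the origin; VR runs at -42.5° with length 47.8, so R = 47.8·(cos -42.5°, sin -42.5°) = (35.24, -32.29). ∠VRT = 131.0°, so RT runs at -42.5° + (180° − 131.0°) = 6.500° from the x-axis; with |RT| = 23.1, T = R + 23.1·(cos 6.500°, sin 6.500°) = (58.19, -29.68). RT is perpendicular to TQ; with |TQ| = 16.2 on the right of RT, Q = T + 16.2·(0.1132, -0.9936) = (60.03, -45.77). Then |VQ| = |Q − V| = 75.49.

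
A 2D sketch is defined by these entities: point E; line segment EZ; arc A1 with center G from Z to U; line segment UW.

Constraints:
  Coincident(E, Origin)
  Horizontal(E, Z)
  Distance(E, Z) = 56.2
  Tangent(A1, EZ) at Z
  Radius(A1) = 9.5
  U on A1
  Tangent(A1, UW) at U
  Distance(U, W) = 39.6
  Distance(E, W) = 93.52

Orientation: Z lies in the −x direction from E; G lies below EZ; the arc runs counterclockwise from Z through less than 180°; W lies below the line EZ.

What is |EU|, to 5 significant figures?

64.343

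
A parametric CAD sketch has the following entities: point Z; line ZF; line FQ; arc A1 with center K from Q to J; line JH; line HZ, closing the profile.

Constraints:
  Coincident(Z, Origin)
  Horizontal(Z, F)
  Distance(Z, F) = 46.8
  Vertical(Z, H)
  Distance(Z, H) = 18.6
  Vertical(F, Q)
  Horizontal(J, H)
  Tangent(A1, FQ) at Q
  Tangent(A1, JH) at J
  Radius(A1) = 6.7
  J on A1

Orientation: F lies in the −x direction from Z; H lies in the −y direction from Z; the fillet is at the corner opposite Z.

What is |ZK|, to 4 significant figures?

41.83

ZH is vertical with |ZH| = 18.6 and H on the −y side, so H = (0.000, -18.60). The virtual corner opposite Z is at (-46.80, -18.60). Tangency of A1 to FQ means the radius KQ is perpendicular to FQ and tangency of A1 to JH means the radius KJ is perpendicular to JH, with radius 6.7, so the center K sits 6.7 in from both sides at K = (-40.10, -11.90). Then |ZK| = |K − Z| = 41.83.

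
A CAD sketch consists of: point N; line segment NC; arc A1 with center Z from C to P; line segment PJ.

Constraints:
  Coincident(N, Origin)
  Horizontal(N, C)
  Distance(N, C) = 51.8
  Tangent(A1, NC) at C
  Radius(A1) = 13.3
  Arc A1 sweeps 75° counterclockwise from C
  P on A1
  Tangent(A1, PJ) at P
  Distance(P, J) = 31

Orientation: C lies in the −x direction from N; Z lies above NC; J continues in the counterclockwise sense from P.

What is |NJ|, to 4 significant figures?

50.41

N is at the origin; N and C share the same y with |NC| = 51.8 and C on the −x side, so C = (-51.80, 0.000). Since A1 is tangent to NC there, ZC ⟂ NC, so Z = C + (0, 13.3) = (-51.80, 13.30). On A1, C sits at bearing -90° from Z; a 75° counterclockwise sweep puts P at bearing -15°, so P = Z + 13.3·(cos -15°, sin -15°) = (-38.95, 9.858). The tangent condition forces ZP to be normal to PJ, so PJ runs along (−sin -15°, cos -15°); with |PJ| = 31.0, J = (-30.93, 39.80). Then |NJ| = |J − N| = 50.41.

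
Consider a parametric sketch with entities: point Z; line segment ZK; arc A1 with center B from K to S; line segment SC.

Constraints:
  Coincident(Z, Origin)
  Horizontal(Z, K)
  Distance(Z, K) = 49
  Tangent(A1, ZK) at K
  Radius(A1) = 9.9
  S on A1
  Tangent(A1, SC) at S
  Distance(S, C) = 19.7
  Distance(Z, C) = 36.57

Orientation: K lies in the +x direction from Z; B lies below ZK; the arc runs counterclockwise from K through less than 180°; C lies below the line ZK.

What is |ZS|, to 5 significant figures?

40.955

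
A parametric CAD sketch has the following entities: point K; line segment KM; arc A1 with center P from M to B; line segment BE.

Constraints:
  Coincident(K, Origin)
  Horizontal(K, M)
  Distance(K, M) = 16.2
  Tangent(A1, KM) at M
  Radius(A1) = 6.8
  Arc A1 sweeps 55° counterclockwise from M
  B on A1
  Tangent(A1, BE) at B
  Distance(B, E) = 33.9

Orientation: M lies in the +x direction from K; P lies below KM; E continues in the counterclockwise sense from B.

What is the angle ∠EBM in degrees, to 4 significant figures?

152.5°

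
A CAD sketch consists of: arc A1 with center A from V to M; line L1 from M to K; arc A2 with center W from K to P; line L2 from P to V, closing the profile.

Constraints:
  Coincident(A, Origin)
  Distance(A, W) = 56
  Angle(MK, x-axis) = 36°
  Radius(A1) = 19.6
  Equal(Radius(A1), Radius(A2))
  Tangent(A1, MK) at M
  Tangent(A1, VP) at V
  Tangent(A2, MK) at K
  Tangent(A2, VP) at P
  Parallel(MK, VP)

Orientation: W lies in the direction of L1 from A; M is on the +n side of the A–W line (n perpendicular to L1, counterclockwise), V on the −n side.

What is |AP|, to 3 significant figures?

59.3

The slot axis is L1's direction at 36.0°, so u = (cos 36.0°, sin 36.0°) = (0.809, 0.588) and n = (−sin 36.0°, cos 36.0°) = (-0.588, 0.809). A is at the origin and W lies 56.0 along u from A, so W = 56.0·u = (45.3, 32.9). Tangency of A1 to both parallel lines with radius 19.6 puts M and V at A ± 19.6·n: M = (-11.5, 15.9), V = (11.5, -15.9). Equal radii place K and P the same way about W: K = W + 19.6·n = (33.8, 48.8), P = W − 19.6·n = (56.8, 17.1). Then |AP| = |P − A| = 59.3.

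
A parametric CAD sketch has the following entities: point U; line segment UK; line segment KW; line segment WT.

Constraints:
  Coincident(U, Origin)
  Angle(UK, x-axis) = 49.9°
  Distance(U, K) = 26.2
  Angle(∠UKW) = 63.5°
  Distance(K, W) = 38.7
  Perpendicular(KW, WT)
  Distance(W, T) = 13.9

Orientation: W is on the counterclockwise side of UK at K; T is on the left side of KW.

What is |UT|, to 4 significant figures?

28.65

∠UKW = 63.5°, so KW runs at 49.9° + (180° − 63.5°) = 166.4° from the x-axis; with |KW| = 38.7, W = K + 38.7·(cos 166.4°, sin 166.4°) = (-20.74, 29.14). KW is perpendicular to WT; with |WT| = 13.9 on the left of KW, T = W + 13.9·(-0.2351, -0.9720) = (-24.01, 15.63). Then |UT| = |T − U| = 28.65.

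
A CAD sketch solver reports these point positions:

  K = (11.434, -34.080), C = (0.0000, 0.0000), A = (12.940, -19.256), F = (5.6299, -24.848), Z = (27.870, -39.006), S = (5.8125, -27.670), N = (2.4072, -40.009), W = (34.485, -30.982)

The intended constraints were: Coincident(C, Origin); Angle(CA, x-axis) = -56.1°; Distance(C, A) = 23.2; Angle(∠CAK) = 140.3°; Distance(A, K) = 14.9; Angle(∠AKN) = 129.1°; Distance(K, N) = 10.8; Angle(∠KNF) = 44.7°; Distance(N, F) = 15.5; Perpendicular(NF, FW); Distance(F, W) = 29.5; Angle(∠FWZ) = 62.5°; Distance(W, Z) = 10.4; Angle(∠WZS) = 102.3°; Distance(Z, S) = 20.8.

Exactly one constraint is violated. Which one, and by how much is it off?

Distance(Z, S) = 20.8 — off by 4.00.

C = (0.00, 0.00) ✓; CA at -56.10° ✓; |CA| = 23.20 ✓; ∠CAK = 140.3° ✓; |AK| = 14.90 ✓; ∠AKN = 129.1° ✓; |KN| = 10.80 ✓; ∠KNF = 44.70° ✓; |NF| = 15.50 ✓; ∠(NF, FW) = 90.00° ✓; |FW| = 29.50 ✓; ∠FWZ = 62.50° ✓; |WZ| = 10.40 ✓; ∠WZS = 102.3° ✓; |ZS| = 24.80 ✗.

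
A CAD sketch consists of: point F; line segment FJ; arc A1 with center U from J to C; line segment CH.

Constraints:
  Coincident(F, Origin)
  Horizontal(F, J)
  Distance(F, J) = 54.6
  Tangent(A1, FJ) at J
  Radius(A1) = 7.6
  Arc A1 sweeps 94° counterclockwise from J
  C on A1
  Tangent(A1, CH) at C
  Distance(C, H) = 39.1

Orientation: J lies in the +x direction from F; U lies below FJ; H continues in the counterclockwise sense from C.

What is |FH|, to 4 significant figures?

68.53

On A1, J sits at bearing 90° from U; a 94° counterclockwise sweep puts C at bearing 184°, so C = U + 7.6·(cos 184°, sin 184°) = (47.02, -8.130). Tangency of A1 to CH means the radius UC is perpendicular to CH, so CH runs along (−sin 184°, cos 184°); with |CH| = 39.1, H = (49.75, -47.13). Then |FH| = |H − F| = 68.53.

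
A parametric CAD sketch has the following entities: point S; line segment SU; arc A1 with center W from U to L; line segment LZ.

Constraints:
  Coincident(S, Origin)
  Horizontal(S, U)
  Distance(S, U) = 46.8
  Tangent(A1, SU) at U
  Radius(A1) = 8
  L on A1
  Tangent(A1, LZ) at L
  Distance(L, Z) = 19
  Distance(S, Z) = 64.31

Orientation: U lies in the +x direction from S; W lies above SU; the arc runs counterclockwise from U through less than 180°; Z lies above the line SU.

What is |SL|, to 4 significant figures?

54.82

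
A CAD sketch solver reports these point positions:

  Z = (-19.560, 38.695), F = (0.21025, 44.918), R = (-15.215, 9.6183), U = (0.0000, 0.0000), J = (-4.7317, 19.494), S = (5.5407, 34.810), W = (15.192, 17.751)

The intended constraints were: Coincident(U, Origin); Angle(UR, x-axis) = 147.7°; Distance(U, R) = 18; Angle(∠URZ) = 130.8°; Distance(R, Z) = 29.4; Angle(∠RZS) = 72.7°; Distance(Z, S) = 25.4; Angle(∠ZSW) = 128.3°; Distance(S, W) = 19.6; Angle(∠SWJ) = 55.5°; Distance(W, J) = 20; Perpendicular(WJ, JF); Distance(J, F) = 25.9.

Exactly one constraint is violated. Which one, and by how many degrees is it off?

Perpendicular(WJ, JF) — off by 6.00°.

U = (0.00, 0.00) ✓; UR at 147.7° ✓; |UR| = 18.00 ✓; ∠URZ = 130.8° ✓; |RZ| = 29.40 ✓; ∠RZS = 72.70° ✓; |ZS| = 25.40 ✓; ∠ZSW = 128.3° ✓; |SW| = 19.60 ✓; ∠SWJ = 55.50° ✓; |WJ| = 20.00 ✓; ∠(WJ, JF) = 96.00° ✗; |JF| = 25.90 ✓.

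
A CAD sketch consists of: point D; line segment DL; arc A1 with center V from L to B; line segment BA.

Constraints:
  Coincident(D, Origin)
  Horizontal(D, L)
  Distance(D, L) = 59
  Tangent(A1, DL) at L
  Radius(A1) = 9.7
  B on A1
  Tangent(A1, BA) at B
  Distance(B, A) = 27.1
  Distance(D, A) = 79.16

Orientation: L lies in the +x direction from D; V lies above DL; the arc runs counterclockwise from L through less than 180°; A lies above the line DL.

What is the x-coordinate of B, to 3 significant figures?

68.7

D is at the origin; D and L share the same y with |DL| = 59.0 and L on the +x side, so L = (59.0, 0.00). The tangent condition forces VL to be normal to DL, so V = L + (0, 9.7) = (59.0, 9.70). Since VB ⟂ BA (tangency), |VA| = √(9.7² + 27.1²) = 28.8 regardless of where B sits on A1. So A lies on both circle(D, 79.16) and circle(V, 28.8); the above-DL intersection is A = (70.4, 36.1). B is the foot of the tangent from A: B = (68.7, 9.07).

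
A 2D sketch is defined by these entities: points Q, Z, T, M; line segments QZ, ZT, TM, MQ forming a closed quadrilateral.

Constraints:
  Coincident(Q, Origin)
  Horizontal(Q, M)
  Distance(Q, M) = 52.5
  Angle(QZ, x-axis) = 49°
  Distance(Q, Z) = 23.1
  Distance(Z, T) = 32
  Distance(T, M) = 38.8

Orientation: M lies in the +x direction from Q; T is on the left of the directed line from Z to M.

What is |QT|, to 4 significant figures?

54.83

Checks: |ZT| = 32.00 ✓; |TM| = 38.80 ✓.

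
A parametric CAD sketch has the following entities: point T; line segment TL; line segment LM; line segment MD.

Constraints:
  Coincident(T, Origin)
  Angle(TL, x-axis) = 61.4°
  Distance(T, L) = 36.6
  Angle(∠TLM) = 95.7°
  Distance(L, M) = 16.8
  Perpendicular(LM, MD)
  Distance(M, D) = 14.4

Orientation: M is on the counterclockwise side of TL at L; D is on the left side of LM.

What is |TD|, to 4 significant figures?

30.04

T is at the origin; TL runs at 61.4° with length 36.6, so L = 36.6·(cos 61.4°, sin 61.4°) = (17.52, 32.13). ∠TLM = 95.7°, so LM runs at 61.4° + (180° − 95.7°) = 145.7° from the x-axis; with |LM| = 16.8, M = L + 16.8·(cos 145.7°, sin 145.7°) = (3.642, 41.60). LM is perpendicular to MD; with |MD| = 14.4 on the left of LM, D = M + 14.4·(-0.5635, -0.8261) = (-4.473, 29.71). Then |TD| = |D − T| = 30.04.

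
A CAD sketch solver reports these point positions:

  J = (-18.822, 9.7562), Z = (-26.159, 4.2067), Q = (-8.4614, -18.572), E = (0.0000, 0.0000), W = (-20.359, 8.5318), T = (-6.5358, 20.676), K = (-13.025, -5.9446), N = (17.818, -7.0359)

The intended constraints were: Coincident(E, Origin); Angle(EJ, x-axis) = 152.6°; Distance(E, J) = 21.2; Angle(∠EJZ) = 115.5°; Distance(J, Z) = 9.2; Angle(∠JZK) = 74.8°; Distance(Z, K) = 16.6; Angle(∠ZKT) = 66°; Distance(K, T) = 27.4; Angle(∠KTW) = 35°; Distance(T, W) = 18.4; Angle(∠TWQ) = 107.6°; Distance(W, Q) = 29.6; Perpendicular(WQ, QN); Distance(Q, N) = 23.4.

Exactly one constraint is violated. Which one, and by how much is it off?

Distance(Q, N) = 23.4 — off by 5.30.

E = (0.00, 0.00) ✓; EJ at 152.6° ✓; |EJ| = 21.20 ✓; ∠EJZ = 115.5° ✓; |JZ| = 9.199 ✓; ∠JZK = 74.80° ✓; |ZK| = 16.60 ✓; ∠ZKT = 66.00° ✓; |KT| = 27.40 ✓; ∠KTW = 35.00° ✓; |TW| = 18.40 ✓; ∠TWQ = 107.6° ✓; |WQ| = 29.60 ✓; ∠(WQ, QN) = 90.00° ✓; |QN| = 28.70 ✗.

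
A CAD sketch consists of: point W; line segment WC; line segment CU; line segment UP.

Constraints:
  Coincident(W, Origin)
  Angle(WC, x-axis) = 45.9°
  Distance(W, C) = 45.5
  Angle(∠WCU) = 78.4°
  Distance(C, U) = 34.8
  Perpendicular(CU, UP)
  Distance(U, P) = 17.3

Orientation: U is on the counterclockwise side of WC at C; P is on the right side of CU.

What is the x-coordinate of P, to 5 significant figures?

11.609

∠WCU = 78.4°, so CU runs at 45.9° + (180° − 78.4°) = 147.50° from the x-axis; with |CU| = 34.8, U = C + 34.8·(cos 147.50°, sin 147.50°) = (2.3140, 51.373). CU ⟂ UP; with |UP| = 17.3 on the right of CU, P = U + 17.3·(0.53730, 0.84339) = (11.609, 65.963). So P.x = 11.609.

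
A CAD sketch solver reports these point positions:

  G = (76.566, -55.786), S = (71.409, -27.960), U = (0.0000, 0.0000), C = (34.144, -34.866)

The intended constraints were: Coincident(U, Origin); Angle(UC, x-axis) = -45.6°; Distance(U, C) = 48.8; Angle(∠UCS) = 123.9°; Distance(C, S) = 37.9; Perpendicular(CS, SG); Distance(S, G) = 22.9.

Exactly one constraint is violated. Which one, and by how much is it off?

Distance(S, G) = 22.9 — off by 5.40.

U = (0.00, 0.00) ✓; UC at -45.60° ✓; |UC| = 48.80 ✓; ∠UCS = 123.9° ✓; |CS| = 37.90 ✓; ∠(CS, SG) = 90.00° ✓; |SG| = 28.30 ✗.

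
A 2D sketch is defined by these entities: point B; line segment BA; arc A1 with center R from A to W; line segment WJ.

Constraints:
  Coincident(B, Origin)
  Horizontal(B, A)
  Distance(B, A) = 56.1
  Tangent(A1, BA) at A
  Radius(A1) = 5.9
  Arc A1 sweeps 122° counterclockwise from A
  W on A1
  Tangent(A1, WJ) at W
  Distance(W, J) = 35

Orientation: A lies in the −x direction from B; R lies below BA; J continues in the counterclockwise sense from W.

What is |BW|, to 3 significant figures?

61.8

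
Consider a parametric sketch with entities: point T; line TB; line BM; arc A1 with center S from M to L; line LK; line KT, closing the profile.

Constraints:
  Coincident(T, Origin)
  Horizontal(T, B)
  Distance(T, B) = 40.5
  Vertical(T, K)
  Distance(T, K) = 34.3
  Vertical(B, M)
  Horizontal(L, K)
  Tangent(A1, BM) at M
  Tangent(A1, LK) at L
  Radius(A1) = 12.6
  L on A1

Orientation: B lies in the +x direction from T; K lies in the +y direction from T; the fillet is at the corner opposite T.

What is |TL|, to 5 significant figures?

44.214

The virtual corner opposite T is at (40.500, 34.300). Since A1 is tangent to BM there, SM ⟂ BM and A1 meets LK tangentially, so SL is at right angles to LK, with radius 12.6, so the center S sits 12.6 in from both sides at S = (27.900, 21.700). That places the tangent points at M = (40.500, 21.700) on BM and L = (27.900, 34.300) on LK. Then |TL| = |L − T| = 44.214.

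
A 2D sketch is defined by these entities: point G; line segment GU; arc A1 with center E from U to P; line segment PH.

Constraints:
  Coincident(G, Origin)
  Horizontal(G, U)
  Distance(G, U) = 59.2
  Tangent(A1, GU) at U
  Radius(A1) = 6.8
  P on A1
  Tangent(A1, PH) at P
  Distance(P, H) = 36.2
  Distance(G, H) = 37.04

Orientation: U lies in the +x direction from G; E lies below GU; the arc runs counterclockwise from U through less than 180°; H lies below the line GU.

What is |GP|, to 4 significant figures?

54.81

Checks: G.y = 0.00, U.y = 0.00 ✓; |EP| = 6.800 ✓; ∠(EP, PH) = 90.00° ✓; |PH| = 36.20 ✓; |GH| = 37.04 ✓.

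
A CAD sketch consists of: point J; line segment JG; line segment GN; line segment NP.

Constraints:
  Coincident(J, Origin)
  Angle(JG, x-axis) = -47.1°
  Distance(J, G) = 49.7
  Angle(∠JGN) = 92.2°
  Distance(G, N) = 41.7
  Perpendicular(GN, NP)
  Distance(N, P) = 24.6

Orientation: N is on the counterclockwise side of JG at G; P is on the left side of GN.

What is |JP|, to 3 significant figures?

50.3

∠JGN = 92.2°, so GN runs at -47.1° + (180° − 92.2°) = 40.7° from the x-axis; with |GN| = 41.7, N = G + 41.7·(cos 40.7°, sin 40.7°) = (65.4, -9.21). GN ⟂ NP; with |NP| = 24.6 on the left of GN, P = N + 24.6·(-0.652, 0.758) = (49.4, 9.44). Then |JP| = |P − J| = 50.3.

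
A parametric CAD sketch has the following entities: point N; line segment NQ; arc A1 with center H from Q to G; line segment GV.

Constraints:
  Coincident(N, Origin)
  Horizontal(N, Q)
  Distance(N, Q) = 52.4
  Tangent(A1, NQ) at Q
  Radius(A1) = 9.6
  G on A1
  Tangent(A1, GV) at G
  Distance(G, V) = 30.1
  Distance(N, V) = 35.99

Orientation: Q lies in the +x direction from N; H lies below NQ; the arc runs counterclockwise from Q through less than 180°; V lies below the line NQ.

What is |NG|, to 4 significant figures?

45.35

N is at the origin; NQ is horizontal with |NQ| = 52.4 and Q on the +x side, so Q = (52.40, 0.000). Since A1 is tangent to NQ there, HQ ⟂ NQ, so H = Q + (0, -9.6) = (52.40, -9.600). Since HG ⟂ GV (tangency), |HV| = √(9.6² + 30.1²) = 31.59 regardless of where G sits on A1. So V lies on both circle(N, 35.99) and circle(H, 31.59); the below-NQ intersection is V = (25.21, -25.69). G is the foot of the tangent from V: G = (45.23, -3.214).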